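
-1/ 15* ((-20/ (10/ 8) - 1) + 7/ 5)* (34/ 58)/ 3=442/ 2175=0.20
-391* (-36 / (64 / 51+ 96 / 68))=10557 / 2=5278.50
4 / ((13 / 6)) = 24 / 13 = 1.85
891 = 891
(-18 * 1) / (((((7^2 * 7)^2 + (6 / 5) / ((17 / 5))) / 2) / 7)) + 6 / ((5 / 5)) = 11995950 / 2000039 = 6.00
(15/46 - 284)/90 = -13049/4140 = -3.15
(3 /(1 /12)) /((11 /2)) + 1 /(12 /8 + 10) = 1678 /253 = 6.63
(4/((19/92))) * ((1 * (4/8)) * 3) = 29.05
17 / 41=0.41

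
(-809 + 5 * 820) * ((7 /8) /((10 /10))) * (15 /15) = 23037 /8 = 2879.62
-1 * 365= -365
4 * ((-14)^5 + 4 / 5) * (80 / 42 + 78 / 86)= -9103554032 / 1505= -6048873.11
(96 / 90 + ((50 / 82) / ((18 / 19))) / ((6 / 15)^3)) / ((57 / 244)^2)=1221838723 / 5994405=203.83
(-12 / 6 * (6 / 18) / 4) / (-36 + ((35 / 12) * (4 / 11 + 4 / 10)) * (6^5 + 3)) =-11 / 1141137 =-0.00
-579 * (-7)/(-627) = -1351/209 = -6.46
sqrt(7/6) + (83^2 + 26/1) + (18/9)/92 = sqrt(42)/6 + 318091/46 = 6916.10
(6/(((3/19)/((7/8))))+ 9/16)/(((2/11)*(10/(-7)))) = -41657/320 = -130.18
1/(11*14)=1/154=0.01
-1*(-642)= 642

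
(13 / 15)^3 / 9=2197 / 30375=0.07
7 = 7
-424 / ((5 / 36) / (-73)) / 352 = 34821 / 55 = 633.11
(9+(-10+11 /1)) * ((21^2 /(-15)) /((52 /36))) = -2646 /13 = -203.54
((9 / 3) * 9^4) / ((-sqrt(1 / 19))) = -19683 * sqrt(19) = -85796.21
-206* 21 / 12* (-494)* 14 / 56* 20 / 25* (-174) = -30987138 / 5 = -6197427.60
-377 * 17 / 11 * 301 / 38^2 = -1929109 / 15884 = -121.45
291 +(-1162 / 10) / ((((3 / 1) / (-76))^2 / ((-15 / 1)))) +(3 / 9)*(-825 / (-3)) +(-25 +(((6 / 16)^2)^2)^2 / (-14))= 788478920995613 / 704643072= 1118976.33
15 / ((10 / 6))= 9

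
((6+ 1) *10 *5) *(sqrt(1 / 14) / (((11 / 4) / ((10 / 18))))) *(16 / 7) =43.19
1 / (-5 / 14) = -14 / 5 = -2.80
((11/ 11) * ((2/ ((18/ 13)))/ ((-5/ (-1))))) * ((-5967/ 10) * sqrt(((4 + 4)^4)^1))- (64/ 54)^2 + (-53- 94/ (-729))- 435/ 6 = -135583013/ 12150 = -11159.10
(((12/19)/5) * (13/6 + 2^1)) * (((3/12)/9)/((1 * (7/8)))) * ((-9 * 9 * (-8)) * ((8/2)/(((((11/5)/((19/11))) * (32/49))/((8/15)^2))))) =14.81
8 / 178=4 / 89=0.04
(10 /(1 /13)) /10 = 13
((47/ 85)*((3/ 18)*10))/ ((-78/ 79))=-3713/ 3978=-0.93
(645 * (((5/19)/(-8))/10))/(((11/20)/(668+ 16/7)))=-3782925/1463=-2585.73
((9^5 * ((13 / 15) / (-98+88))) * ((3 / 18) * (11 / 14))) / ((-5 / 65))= 12196899 / 1400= 8712.07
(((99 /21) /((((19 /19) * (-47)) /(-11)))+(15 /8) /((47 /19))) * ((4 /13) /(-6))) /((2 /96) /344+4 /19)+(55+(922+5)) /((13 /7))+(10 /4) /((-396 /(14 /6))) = 528.30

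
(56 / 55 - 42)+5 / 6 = -13249 / 330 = -40.15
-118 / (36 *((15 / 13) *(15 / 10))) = -767 / 405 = -1.89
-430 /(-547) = 430 /547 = 0.79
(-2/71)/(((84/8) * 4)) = -0.00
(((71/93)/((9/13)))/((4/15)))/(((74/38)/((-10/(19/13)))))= -299975/20646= -14.53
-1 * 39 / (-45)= 13 / 15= 0.87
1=1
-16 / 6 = -8 / 3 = -2.67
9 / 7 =1.29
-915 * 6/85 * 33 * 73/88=-120231/68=-1768.10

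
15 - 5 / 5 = 14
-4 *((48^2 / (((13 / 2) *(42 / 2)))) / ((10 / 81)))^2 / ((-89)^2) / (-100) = 3869835264 / 40996125625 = 0.09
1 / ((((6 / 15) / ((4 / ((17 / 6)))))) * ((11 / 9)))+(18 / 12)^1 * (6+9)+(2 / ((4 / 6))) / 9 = 28859 / 1122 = 25.72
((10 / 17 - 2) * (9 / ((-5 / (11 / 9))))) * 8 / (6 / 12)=4224 / 85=49.69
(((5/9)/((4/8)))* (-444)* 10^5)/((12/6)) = -74000000/3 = -24666666.67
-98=-98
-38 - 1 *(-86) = 48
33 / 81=0.41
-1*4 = -4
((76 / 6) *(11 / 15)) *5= 418 / 9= 46.44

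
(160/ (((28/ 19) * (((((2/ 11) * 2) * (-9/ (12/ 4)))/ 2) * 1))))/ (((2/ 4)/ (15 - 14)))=-398.10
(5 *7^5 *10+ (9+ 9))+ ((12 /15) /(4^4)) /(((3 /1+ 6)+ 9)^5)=508138393927681 /604661760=840368.00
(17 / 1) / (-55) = -17 / 55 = -0.31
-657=-657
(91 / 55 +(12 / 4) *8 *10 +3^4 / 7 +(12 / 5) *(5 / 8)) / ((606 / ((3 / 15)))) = 0.08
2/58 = 1/29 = 0.03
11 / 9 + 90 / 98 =944 / 441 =2.14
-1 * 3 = -3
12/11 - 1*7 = -65/11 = -5.91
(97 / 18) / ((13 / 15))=485 / 78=6.22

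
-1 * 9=-9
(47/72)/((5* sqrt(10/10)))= 47/360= 0.13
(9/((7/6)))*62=3348/7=478.29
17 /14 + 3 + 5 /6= 5.05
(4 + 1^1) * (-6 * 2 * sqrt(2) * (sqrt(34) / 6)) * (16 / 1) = -320 * sqrt(17) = -1319.39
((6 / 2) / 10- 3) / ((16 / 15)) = -81 / 32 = -2.53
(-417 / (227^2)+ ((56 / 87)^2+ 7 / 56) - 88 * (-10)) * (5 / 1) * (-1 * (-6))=13737097297045 / 520030668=26415.94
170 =170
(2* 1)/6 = 1/3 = 0.33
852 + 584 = 1436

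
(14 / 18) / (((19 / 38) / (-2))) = -28 / 9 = -3.11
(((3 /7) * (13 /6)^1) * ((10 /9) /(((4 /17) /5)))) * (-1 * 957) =-1762475 /84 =-20981.85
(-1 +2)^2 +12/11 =23/11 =2.09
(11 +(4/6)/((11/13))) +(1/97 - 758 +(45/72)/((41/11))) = -783282121/1049928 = -746.03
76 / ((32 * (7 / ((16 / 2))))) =19 / 7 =2.71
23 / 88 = 0.26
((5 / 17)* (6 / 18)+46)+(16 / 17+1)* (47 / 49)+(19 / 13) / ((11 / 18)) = 17993494 / 357357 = 50.35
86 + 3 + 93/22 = 2051/22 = 93.23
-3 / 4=-0.75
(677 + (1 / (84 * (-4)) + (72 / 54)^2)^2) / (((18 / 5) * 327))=3455379245 / 5980552704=0.58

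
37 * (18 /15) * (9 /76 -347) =-2926293 /190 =-15401.54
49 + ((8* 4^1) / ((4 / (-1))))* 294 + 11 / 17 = -39140 / 17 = -2302.35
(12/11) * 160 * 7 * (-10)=-12218.18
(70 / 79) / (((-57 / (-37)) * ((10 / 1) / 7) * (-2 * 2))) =-0.10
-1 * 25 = -25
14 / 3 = 4.67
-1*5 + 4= -1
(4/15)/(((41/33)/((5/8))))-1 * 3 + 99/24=413/328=1.26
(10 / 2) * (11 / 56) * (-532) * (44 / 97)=-22990 / 97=-237.01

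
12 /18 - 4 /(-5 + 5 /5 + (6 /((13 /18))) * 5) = 205 /366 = 0.56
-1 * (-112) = 112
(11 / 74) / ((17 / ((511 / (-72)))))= -5621 / 90576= -0.06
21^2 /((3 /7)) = 1029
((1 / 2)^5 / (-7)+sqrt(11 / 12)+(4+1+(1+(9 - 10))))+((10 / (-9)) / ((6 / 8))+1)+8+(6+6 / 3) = sqrt(33) / 6+124069 / 6048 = 21.47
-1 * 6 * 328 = -1968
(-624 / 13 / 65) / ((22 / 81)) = -1944 / 715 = -2.72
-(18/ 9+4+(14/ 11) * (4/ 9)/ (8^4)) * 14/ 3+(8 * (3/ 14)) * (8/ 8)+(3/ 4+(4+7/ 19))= -214055605/ 10112256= -21.17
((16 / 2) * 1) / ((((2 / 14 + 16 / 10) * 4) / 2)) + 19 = 1299 / 61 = 21.30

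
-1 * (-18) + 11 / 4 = 83 / 4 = 20.75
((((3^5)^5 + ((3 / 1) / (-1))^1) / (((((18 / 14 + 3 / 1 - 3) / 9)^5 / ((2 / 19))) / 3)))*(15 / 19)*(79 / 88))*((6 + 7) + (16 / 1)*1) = 367027985232493439400 / 3971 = 92427092730418896.85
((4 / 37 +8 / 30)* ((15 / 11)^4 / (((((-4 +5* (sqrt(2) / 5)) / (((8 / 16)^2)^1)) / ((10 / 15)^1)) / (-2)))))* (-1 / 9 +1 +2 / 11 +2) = 3952000* sqrt(2) / 41712209 +15808000 / 41712209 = 0.51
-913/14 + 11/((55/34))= -4089/70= -58.41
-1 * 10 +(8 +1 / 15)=-1.93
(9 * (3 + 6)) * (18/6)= 243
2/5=0.40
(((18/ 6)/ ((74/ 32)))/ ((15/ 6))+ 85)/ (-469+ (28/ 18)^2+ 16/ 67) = -85860567/ 468204475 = -0.18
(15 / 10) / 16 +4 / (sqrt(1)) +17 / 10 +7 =2047 / 160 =12.79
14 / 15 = 0.93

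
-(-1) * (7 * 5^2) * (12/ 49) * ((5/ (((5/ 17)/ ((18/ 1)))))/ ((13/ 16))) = 16140.66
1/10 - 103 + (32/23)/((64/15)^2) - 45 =-2175963/14720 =-147.82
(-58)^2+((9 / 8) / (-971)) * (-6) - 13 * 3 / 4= 6513967 / 1942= 3354.26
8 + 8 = 16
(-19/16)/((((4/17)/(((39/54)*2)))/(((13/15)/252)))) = -54587/2177280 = -0.03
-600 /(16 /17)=-1275 /2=-637.50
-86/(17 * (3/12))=-20.24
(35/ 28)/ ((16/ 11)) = 55/ 64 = 0.86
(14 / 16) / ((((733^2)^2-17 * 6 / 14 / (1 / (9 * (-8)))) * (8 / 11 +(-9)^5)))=-539 / 10500350832057523112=-0.00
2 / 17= 0.12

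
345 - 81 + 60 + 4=328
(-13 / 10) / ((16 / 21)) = -273 / 160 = -1.71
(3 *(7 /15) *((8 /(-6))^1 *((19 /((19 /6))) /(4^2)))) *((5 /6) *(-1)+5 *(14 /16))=-119 /48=-2.48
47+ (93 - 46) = 94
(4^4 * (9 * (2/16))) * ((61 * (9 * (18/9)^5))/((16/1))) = 316224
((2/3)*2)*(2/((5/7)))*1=56/15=3.73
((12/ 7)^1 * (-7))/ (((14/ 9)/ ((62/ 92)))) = -837/ 161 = -5.20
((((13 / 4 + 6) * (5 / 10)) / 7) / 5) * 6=111 / 140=0.79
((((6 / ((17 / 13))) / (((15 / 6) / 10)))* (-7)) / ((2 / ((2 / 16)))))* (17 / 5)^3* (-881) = 69508257 / 250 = 278033.03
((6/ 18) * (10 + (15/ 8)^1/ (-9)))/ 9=235/ 648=0.36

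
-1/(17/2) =-2/17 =-0.12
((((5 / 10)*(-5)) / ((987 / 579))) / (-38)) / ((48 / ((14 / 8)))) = 965 / 685824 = 0.00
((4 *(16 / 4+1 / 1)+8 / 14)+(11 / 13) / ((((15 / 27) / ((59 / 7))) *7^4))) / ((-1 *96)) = -7493067 / 34958560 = -0.21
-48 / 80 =-3 / 5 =-0.60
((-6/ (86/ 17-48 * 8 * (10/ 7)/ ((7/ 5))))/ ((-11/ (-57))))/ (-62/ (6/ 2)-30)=-22491/ 14176184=-0.00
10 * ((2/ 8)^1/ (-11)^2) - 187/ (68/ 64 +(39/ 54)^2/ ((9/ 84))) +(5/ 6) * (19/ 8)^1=-3954910963/ 133926672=-29.53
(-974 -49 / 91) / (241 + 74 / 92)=-582774 / 144599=-4.03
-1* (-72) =72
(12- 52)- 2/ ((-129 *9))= -46438/ 1161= -40.00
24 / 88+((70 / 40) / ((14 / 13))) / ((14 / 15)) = 2481 / 1232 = 2.01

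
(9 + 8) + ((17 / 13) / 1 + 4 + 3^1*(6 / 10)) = 1567 / 65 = 24.11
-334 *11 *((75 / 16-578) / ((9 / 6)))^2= -154572397573 / 288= -536709713.80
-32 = -32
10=10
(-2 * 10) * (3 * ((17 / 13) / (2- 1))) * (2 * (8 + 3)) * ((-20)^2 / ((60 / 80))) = -11968000 / 13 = -920615.38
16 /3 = 5.33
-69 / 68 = -1.01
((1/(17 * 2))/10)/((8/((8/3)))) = 0.00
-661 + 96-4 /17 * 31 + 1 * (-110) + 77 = -10290 /17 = -605.29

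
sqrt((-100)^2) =100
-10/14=-5/7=-0.71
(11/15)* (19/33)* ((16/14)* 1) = 152/315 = 0.48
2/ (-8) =-1/ 4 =-0.25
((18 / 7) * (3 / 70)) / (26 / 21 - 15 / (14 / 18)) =-81 / 13265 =-0.01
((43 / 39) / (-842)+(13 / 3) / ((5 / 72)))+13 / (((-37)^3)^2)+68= 54932615500776319 / 421266619093710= 130.40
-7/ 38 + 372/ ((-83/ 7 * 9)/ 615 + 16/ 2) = 20206543/ 426778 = 47.35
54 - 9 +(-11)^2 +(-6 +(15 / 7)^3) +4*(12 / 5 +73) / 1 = 808519 / 1715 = 471.44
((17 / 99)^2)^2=83521 / 96059601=0.00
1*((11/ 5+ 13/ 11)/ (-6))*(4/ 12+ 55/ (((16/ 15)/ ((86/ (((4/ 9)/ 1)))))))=-29693567/ 5280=-5623.78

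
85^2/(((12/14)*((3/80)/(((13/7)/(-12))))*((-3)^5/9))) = 1288.41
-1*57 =-57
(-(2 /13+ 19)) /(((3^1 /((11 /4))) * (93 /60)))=-4565 /403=-11.33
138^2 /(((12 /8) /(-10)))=-126960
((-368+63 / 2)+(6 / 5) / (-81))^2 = 8255357881 / 72900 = 113242.22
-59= -59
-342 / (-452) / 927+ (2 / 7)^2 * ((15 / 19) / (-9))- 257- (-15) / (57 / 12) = -16504072211 / 65015454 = -253.85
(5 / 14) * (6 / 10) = 3 / 14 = 0.21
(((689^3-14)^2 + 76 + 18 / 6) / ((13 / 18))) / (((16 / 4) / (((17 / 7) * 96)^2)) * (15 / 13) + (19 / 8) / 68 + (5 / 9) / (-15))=-3846709336823645098807296 / 52603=-73127185461354772518.82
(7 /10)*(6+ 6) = 42 /5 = 8.40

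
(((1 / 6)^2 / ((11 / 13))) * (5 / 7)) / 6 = 65 / 16632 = 0.00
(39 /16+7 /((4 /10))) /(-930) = -319 /14880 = -0.02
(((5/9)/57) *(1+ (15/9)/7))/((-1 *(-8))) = 0.00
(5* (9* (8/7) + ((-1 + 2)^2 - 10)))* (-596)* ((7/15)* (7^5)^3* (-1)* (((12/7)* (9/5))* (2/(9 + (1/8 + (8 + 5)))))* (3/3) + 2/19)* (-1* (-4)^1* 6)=2229592222528212659904/39235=56826614566795276.15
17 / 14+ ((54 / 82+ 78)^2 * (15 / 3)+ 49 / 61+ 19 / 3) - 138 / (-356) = 5930499011357 / 191649129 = 30944.57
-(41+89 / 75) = -3164 / 75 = -42.19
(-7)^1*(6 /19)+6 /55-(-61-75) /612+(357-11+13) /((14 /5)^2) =43.91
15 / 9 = 5 / 3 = 1.67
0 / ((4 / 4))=0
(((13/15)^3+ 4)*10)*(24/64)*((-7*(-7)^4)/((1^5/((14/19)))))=-215992.56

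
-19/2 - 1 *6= -31/2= -15.50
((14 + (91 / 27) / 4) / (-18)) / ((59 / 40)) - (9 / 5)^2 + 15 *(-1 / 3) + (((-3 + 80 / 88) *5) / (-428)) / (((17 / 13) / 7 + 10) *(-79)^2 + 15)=-28640809432301149 / 3254991544767600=-8.80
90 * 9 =810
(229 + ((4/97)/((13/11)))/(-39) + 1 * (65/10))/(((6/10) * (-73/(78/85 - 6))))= 27.33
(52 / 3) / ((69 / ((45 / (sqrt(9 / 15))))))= 260 * sqrt(15) / 69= 14.59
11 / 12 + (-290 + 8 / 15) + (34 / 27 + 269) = -9877 / 540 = -18.29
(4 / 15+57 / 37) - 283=-156062 / 555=-281.19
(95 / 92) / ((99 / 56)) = 1330 / 2277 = 0.58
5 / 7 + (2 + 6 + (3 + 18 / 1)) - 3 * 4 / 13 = 2620 / 91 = 28.79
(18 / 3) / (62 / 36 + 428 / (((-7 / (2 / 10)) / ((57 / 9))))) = -3780 / 47707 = -0.08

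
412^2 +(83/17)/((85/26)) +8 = 245293798/1445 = 169753.49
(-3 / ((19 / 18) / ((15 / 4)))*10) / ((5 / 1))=-405 / 19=-21.32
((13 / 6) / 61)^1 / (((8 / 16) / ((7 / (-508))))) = -91 / 92964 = -0.00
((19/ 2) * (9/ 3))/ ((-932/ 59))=-3363/ 1864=-1.80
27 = 27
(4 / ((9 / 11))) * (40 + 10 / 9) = 16280 / 81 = 200.99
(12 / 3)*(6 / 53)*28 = 672 / 53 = 12.68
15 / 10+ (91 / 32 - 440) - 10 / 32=-13951 / 32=-435.97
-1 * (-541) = 541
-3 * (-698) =2094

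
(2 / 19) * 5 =10 / 19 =0.53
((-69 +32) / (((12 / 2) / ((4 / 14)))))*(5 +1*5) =-370 / 21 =-17.62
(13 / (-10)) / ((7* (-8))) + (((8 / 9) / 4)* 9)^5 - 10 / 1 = 12333 / 560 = 22.02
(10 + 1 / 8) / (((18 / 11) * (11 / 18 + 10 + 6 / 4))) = 891 / 1744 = 0.51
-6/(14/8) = -24/7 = -3.43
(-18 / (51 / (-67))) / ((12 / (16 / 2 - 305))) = -19899 / 34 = -585.26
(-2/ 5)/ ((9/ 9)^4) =-2/ 5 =-0.40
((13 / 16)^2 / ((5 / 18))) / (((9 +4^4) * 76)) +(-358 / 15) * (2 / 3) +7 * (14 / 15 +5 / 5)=-275823751 / 116006400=-2.38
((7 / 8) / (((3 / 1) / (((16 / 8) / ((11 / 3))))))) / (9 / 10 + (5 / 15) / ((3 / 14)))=0.06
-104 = -104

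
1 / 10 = 0.10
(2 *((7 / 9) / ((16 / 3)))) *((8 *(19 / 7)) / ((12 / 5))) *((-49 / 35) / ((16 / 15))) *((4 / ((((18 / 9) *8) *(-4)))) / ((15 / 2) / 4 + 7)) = 665 / 27264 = 0.02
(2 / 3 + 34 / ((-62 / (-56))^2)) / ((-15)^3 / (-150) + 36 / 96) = 655120 / 527589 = 1.24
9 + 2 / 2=10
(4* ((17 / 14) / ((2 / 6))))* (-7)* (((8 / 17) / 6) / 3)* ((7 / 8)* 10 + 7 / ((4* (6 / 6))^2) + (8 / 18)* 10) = -1963 / 54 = -36.35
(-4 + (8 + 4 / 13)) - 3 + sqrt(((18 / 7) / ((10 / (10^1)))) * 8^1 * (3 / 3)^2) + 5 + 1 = 12 * sqrt(7) / 7 + 95 / 13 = 11.84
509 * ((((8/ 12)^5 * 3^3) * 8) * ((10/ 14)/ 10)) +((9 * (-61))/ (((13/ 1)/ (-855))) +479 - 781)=30171523/ 819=36839.47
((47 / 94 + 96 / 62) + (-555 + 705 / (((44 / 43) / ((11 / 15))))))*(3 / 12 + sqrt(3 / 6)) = -5915*sqrt(2) / 248- 5915 / 496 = -45.66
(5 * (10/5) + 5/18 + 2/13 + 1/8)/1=9881/936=10.56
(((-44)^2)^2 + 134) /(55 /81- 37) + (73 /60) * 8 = -2276834959 /22065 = -103187.63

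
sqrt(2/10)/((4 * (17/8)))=2 * sqrt(5)/85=0.05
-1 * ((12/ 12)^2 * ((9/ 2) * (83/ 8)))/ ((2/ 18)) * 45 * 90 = -13614075/ 8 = -1701759.38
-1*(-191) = 191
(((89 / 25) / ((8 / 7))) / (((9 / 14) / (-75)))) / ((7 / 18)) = -1869 / 2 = -934.50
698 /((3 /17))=11866 /3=3955.33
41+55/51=2146/51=42.08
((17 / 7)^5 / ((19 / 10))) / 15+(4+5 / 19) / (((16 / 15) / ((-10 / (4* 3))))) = -11231677 / 30655968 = -0.37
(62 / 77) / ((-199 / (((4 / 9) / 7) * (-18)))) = 496 / 107261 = 0.00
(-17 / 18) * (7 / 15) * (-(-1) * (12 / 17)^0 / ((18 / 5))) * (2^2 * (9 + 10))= -2261 / 243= -9.30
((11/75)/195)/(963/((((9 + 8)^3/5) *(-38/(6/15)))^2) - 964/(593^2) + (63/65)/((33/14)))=370762231367955361/201342276197570479275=0.00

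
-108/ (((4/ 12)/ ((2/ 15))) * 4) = -10.80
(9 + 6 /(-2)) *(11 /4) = 33 /2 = 16.50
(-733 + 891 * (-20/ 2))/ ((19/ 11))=-106073/ 19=-5582.79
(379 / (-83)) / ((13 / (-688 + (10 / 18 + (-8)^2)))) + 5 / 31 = 65972194 / 301041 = 219.15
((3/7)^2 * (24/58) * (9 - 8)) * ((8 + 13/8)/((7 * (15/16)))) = 0.11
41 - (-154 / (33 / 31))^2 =-187987 / 9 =-20887.44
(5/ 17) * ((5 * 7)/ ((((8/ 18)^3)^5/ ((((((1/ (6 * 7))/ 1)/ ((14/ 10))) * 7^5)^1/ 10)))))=4119538401327102075/ 73014444032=56420869.27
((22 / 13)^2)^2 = 234256 / 28561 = 8.20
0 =0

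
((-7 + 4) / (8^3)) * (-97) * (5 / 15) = 97 / 512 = 0.19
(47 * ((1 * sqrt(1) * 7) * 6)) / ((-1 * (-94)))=21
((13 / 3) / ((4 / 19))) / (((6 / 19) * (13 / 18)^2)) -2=3197 / 26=122.96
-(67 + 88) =-155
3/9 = 1/3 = 0.33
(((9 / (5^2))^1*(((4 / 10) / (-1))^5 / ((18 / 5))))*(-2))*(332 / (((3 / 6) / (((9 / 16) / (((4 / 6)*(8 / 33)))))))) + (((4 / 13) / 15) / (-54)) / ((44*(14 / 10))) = 11992350761 / 2533781250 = 4.73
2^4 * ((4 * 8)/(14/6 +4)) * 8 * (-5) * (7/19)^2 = -438.92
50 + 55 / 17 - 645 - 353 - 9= -16214 / 17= -953.76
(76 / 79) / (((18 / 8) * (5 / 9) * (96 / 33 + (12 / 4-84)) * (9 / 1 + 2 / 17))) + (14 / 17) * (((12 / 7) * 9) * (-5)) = -56800623416 / 894068675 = -63.53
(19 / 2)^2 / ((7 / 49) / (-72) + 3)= 45486 / 1511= 30.10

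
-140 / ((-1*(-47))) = -140 / 47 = -2.98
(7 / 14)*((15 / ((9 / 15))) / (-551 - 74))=-1 / 50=-0.02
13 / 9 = 1.44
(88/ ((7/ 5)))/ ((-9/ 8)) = -3520/ 63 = -55.87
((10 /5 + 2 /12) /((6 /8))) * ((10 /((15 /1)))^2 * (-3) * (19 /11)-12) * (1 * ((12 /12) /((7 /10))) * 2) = -245440 /2079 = -118.06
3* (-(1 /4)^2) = -3 /16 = -0.19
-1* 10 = -10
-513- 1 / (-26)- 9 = -13571 / 26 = -521.96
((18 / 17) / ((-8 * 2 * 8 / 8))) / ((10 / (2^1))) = -9 / 680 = -0.01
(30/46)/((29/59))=885/667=1.33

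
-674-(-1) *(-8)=-682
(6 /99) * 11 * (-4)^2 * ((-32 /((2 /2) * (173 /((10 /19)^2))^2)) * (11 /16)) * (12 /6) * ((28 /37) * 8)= -3153920000 /432941870199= -0.01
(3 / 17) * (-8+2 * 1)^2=108 / 17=6.35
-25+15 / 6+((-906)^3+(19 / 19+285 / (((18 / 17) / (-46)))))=-4462138915 / 6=-743689819.17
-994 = -994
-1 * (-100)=100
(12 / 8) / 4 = 3 / 8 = 0.38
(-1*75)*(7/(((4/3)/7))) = -11025/4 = -2756.25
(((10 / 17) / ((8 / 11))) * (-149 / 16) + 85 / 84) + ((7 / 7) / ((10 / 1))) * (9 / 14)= -737531 / 114240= -6.46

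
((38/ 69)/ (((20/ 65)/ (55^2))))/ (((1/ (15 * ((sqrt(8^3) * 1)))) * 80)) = 747175 * sqrt(2)/ 46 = 22970.98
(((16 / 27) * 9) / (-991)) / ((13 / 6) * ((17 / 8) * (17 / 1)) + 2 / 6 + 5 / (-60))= -256 / 3735079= -0.00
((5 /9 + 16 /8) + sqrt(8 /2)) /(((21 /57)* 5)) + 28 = 9599 /315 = 30.47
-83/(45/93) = -2573/15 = -171.53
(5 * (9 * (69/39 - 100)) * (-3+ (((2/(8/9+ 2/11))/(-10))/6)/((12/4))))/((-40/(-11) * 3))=134471931/110240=1219.81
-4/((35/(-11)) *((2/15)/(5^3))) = 8250/7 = 1178.57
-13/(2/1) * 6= -39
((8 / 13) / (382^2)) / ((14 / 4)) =0.00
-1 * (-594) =594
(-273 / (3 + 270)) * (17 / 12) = -17 / 12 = -1.42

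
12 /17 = 0.71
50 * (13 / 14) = 46.43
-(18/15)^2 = -36/25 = -1.44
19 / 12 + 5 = 79 / 12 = 6.58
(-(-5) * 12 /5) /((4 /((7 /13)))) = 21 /13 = 1.62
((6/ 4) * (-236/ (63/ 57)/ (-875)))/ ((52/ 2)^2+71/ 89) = 199538/ 368939375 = 0.00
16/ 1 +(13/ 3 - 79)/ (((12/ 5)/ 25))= -6856/ 9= -761.78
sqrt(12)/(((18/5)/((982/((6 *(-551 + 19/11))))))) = -27005 *sqrt(3)/163134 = -0.29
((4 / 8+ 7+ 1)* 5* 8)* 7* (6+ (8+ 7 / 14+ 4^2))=72590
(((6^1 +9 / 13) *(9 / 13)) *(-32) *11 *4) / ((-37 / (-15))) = -2644.64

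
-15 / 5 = -3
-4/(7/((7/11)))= -4/11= -0.36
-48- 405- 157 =-610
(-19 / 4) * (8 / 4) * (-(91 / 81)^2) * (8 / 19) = 33124 / 6561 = 5.05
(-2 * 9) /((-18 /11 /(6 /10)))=33 /5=6.60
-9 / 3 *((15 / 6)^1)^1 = -15 / 2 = -7.50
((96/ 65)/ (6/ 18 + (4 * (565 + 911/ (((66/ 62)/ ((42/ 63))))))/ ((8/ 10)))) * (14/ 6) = 11088/ 18268835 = 0.00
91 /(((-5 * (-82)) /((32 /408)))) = 182 /10455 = 0.02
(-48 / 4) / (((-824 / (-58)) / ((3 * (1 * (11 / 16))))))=-2871 / 1648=-1.74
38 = 38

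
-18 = -18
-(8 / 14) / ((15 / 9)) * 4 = -48 / 35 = -1.37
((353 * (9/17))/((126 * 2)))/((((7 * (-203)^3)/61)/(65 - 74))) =193797/27873602764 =0.00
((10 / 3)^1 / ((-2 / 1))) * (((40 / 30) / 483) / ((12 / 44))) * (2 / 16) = -0.00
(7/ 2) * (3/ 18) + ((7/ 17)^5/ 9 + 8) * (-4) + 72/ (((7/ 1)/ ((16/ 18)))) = -7971539725/ 357803964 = -22.28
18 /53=0.34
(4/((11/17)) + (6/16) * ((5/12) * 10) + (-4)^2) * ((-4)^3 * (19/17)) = -317604/187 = -1698.42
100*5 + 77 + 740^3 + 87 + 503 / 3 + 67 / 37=44979956516 / 111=405224833.48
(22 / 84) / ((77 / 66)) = 11 / 49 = 0.22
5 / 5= 1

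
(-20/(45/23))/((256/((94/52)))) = -0.07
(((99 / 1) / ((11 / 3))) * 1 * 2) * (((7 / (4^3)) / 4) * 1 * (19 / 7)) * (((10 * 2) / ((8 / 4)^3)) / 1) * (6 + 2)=2565 / 32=80.16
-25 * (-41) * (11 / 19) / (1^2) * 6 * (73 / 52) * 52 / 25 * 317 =62619546 / 19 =3295765.58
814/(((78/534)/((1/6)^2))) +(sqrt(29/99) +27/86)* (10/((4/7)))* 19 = 665* sqrt(319)/66 +5215913/20124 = 439.15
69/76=0.91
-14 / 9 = -1.56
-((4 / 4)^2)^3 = -1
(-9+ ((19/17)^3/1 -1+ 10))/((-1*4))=-6859/19652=-0.35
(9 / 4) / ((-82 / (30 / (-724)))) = 135 / 118736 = 0.00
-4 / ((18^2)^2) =-1 / 26244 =-0.00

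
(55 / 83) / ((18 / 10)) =275 / 747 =0.37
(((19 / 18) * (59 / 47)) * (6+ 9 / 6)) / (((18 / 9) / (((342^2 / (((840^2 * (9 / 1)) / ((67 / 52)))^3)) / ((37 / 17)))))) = 2069122217251 / 927703264337661630873600000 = 0.00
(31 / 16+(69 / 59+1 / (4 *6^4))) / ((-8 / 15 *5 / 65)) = -61772815 / 815616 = -75.74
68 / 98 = 34 / 49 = 0.69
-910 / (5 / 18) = -3276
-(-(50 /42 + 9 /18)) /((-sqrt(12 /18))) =-2.07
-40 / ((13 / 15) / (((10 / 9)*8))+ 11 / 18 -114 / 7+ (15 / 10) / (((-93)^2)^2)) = 2792727504000 / 1087565110309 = 2.57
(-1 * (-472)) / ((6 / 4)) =944 / 3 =314.67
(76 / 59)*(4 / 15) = 304 / 885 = 0.34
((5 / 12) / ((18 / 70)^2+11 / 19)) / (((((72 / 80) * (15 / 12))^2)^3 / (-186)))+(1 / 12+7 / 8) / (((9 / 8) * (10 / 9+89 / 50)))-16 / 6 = -319906217045482 / 5190375390687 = -61.63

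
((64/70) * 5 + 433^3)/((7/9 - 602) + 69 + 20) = -5114512719/32270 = -158491.25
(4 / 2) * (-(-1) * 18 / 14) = 18 / 7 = 2.57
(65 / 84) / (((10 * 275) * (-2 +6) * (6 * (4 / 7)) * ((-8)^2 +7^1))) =13 / 44985600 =0.00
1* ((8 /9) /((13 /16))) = 128 /117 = 1.09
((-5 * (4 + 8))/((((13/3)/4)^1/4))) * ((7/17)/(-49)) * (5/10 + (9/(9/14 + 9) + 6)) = 21408/1547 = 13.84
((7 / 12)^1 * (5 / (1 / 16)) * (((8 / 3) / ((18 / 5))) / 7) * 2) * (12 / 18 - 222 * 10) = -5326400 / 243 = -21919.34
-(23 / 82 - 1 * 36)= 2929 / 82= 35.72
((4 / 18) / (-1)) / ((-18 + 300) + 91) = -2 / 3357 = -0.00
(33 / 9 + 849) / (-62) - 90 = -9649 / 93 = -103.75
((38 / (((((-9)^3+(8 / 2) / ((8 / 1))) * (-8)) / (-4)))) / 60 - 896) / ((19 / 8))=-156656716 / 415245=-377.26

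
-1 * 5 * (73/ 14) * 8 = -1460/ 7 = -208.57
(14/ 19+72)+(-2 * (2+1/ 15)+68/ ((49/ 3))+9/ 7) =1034143/ 13965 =74.05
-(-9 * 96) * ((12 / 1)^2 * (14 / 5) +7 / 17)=29641248 / 85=348720.56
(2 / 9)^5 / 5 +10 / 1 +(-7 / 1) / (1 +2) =7.67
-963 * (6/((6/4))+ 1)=-4815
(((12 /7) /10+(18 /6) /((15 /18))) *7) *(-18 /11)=-216 /5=-43.20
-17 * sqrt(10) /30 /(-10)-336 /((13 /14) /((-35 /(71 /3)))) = 535.30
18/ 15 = 6/ 5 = 1.20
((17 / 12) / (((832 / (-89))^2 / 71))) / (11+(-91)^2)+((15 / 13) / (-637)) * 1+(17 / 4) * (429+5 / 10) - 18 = 6100018342358935 / 3375073787904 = 1807.37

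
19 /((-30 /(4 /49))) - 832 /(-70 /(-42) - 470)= 356234 /206535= 1.72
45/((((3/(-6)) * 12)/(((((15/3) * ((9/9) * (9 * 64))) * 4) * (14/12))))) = -100800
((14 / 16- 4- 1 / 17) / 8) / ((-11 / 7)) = 3031 / 11968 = 0.25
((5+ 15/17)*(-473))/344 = -275/34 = -8.09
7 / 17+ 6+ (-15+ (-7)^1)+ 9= -112 / 17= -6.59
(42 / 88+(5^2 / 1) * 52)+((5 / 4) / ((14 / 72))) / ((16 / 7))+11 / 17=3901379 / 2992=1303.94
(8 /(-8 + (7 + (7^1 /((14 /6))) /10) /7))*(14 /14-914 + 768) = 81200 /487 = 166.74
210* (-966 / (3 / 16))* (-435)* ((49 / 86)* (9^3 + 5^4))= 15612381489600 / 43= 363078639293.02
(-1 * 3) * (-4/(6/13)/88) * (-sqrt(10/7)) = -13 * sqrt(70)/308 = -0.35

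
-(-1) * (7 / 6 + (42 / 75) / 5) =959 / 750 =1.28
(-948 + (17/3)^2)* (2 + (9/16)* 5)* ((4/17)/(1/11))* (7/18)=-48872747/11016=-4436.52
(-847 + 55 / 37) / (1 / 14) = -437976 / 37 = -11837.19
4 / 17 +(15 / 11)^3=62699 / 22627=2.77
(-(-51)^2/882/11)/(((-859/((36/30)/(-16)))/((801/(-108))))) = 25721/148160320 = 0.00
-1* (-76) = 76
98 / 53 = 1.85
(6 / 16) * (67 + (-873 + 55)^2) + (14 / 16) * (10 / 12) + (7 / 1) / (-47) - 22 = 566087263 / 2256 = 250925.21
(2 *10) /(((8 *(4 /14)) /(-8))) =-70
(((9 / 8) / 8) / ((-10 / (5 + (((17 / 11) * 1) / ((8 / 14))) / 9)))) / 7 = -2099 / 197120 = -0.01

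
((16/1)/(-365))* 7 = -0.31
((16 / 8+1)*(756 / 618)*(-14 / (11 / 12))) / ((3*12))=-1764 / 1133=-1.56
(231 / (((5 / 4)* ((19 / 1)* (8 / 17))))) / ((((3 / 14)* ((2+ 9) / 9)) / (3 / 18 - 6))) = -17493 / 38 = -460.34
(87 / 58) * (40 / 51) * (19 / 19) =20 / 17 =1.18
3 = 3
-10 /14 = -5 /7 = -0.71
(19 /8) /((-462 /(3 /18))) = -19 /22176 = -0.00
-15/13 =-1.15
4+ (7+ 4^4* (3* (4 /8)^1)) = 395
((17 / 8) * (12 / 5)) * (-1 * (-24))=122.40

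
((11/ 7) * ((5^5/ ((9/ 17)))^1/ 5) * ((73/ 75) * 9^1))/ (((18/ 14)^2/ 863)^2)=87180666882925/ 19683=4429236746.58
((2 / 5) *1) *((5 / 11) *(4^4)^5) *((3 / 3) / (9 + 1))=1099511627776 / 55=19991120505.02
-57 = -57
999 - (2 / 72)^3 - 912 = 87.00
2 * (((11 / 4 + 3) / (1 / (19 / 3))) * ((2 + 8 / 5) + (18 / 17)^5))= 2549550207 / 7099285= 359.13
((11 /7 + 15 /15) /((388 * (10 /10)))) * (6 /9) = 3 /679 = 0.00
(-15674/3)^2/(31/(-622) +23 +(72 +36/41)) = 6265185386552/21994299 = 284854.97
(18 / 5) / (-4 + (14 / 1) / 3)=27 / 5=5.40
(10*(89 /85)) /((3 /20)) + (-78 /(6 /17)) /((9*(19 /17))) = 139051 /2907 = 47.83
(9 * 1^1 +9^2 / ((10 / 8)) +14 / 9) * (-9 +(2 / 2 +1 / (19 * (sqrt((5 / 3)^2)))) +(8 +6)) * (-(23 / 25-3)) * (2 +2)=134717648 / 35625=3781.55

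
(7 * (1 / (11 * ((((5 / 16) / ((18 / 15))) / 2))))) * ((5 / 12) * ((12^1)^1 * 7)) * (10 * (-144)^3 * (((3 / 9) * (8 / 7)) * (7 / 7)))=-21403533312 / 11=-1945775755.64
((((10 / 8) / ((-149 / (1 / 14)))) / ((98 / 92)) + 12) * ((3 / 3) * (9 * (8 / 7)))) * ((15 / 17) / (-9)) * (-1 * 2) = 147181260 / 6081733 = 24.20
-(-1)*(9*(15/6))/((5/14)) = 63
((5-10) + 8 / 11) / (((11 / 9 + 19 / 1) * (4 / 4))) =-423 / 2002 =-0.21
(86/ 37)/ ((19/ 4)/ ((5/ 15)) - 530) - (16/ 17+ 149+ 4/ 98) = -9536700037/ 63583723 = -149.99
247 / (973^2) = 247 / 946729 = 0.00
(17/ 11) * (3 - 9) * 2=-204/ 11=-18.55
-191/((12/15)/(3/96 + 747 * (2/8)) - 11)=5708035/328607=17.37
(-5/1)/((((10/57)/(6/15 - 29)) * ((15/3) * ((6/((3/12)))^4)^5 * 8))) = 2717/535998495712080489828109516800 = 0.00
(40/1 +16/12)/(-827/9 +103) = 93/25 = 3.72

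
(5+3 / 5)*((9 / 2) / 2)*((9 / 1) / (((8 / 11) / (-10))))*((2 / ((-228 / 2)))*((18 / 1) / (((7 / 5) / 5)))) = 66825 / 38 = 1758.55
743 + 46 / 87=64687 / 87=743.53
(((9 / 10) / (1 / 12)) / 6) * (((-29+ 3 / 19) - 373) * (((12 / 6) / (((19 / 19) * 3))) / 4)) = -4581 / 38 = -120.55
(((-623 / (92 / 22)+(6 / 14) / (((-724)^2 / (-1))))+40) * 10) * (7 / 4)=-1907.12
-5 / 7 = -0.71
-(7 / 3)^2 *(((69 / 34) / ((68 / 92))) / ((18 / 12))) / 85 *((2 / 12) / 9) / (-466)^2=-25921 / 2592536450040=-0.00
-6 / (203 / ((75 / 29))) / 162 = -25 / 52983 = -0.00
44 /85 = 0.52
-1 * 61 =-61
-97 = -97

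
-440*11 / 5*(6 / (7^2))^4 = -0.22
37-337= -300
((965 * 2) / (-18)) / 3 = -35.74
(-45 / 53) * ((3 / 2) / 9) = -15 / 106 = -0.14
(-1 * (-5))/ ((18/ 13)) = 65/ 18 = 3.61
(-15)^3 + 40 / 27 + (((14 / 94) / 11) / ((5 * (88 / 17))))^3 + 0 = -1072201773892930820707 / 317828927870784000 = -3373.52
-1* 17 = -17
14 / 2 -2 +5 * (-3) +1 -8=-17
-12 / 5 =-2.40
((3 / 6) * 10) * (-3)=-15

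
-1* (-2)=2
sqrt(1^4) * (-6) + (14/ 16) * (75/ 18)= -113/ 48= -2.35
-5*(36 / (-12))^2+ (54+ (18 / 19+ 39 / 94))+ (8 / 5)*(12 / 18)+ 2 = 13.43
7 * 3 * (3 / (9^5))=7 / 6561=0.00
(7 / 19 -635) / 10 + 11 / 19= -5974 / 95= -62.88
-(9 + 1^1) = -10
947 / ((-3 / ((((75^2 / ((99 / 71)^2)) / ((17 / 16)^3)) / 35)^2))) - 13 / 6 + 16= -12616801900605604078717 / 8415823490018406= -1499176.15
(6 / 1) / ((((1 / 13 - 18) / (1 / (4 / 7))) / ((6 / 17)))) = -819 / 3961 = -0.21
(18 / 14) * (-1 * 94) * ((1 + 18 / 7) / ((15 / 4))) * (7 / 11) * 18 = -101520 / 77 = -1318.44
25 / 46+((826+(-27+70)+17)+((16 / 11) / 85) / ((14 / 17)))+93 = 17348083 / 17710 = 979.56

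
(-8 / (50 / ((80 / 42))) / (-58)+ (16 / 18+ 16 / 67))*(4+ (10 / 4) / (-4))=260031 / 68005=3.82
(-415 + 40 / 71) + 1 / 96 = -2824729 / 6816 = -414.43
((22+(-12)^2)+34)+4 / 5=1004 / 5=200.80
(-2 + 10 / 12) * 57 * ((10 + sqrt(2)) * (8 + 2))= -6650 - 665 * sqrt(2)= -7590.45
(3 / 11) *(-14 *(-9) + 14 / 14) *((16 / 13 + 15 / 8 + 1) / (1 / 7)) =1138809 / 1144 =995.46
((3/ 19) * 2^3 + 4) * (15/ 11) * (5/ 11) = 7500/ 2299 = 3.26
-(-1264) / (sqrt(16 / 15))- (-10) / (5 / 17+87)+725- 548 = 131419 / 742+316* sqrt(15) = 1400.98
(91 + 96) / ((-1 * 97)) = -187 / 97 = -1.93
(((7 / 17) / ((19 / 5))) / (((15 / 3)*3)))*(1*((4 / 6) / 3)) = 14 / 8721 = 0.00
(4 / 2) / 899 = 2 / 899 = 0.00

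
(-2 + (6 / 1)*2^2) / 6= 11 / 3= 3.67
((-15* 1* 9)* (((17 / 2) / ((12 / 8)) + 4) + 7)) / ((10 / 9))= -2025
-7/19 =-0.37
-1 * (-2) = 2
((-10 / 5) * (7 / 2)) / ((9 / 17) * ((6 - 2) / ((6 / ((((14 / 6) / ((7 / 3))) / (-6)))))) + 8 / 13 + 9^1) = -1547 / 2112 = -0.73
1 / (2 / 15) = 15 / 2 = 7.50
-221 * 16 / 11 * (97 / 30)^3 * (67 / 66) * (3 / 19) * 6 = -27027898222 / 2586375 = -10450.11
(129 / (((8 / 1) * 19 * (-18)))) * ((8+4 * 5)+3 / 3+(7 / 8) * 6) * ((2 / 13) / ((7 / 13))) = -5891 / 12768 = -0.46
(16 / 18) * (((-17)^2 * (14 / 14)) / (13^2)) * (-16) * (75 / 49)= -924800 / 24843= -37.23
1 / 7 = 0.14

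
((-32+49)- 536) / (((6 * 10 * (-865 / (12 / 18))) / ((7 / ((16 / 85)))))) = 119 / 480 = 0.25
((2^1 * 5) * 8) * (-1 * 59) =-4720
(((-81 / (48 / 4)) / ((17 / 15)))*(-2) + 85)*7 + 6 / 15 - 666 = 2173 / 170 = 12.78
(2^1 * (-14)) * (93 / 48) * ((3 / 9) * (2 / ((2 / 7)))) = -1519 / 12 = -126.58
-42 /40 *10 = -10.50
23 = 23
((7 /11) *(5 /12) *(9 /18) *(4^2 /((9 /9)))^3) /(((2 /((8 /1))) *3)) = 71680 /99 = 724.04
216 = 216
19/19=1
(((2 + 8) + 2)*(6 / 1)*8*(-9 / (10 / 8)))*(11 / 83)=-228096 / 415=-549.63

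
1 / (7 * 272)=1 / 1904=0.00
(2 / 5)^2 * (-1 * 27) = -108 / 25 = -4.32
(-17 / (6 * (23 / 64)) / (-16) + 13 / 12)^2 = 21025 / 8464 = 2.48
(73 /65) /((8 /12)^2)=657 /260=2.53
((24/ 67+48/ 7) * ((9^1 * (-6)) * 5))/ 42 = -152280/ 3283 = -46.38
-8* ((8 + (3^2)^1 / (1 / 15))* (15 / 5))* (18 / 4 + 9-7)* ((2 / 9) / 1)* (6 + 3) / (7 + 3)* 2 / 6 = -7436 / 5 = -1487.20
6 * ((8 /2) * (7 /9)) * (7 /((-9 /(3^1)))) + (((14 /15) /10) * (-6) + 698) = 147124 /225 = 653.88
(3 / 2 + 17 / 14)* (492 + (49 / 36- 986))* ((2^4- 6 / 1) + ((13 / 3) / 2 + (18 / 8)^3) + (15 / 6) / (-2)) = -1443221095 / 48384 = -29828.48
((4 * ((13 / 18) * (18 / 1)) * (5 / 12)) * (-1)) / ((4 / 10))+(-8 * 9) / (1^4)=-757 / 6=-126.17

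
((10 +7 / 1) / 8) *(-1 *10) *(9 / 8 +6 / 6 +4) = -4165 / 32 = -130.16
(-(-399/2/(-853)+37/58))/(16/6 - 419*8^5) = 0.00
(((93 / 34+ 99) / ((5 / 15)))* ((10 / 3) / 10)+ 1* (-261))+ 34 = -4259 / 34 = -125.26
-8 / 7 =-1.14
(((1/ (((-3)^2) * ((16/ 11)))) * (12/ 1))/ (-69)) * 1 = -11/ 828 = -0.01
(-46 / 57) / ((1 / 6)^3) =-3312 / 19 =-174.32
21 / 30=7 / 10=0.70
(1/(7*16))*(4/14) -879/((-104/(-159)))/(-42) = 32.00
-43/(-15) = 43/15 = 2.87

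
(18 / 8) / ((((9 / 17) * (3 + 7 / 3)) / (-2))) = -51 / 32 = -1.59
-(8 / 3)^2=-64 / 9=-7.11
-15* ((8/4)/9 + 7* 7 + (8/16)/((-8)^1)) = -35395/48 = -737.40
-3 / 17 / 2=-3 / 34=-0.09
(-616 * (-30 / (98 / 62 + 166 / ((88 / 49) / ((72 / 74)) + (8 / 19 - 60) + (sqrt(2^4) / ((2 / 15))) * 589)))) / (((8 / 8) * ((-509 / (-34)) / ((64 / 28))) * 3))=219003327397888 / 370257001415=591.49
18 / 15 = 6 / 5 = 1.20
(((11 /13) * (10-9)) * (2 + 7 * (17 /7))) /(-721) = -209 /9373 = -0.02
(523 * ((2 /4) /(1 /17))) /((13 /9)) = 80019 /26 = 3077.65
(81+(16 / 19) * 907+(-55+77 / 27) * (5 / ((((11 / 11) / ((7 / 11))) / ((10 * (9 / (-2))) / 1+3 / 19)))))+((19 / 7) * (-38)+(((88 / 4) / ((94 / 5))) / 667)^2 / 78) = 250253656801257541 / 30585450526722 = 8182.11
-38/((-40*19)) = 1/20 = 0.05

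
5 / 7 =0.71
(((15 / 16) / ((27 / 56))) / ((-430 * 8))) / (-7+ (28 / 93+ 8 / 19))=4123 / 45791904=0.00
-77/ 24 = -3.21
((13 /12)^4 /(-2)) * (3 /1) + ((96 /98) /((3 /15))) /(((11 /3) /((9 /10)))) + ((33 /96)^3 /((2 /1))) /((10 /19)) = -7870595743 /9537454080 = -0.83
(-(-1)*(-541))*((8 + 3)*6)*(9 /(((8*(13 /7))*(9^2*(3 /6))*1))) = -41657 /78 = -534.06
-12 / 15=-4 / 5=-0.80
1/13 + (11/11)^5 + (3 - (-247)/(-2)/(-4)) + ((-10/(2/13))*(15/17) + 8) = -25461/1768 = -14.40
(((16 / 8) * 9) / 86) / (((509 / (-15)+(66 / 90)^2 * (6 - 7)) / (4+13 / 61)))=-520425 / 20343988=-0.03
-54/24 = -9/4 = -2.25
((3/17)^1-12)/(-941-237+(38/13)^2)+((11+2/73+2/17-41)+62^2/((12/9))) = 699789821151/245268758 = 2853.16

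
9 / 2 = 4.50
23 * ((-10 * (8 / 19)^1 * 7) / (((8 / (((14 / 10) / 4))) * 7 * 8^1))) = -161 / 304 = -0.53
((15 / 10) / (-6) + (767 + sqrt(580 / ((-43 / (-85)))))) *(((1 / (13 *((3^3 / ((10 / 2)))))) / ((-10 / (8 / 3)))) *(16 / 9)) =-5.41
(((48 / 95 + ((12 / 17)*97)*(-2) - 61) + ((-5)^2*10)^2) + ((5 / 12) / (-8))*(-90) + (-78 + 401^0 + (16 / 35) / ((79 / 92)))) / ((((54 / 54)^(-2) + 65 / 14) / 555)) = 98706531546339 / 16126744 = 6120673.31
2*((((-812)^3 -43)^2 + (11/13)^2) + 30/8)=193768394629773152335/338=573279274052583290.93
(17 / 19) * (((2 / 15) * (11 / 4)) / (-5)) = -187 / 2850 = -0.07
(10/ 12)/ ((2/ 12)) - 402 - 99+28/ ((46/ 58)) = -10596/ 23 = -460.70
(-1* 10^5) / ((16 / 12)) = -75000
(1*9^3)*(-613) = -446877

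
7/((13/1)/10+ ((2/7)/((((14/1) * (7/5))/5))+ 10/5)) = 24010/11569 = 2.08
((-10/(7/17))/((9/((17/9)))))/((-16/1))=1445/4536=0.32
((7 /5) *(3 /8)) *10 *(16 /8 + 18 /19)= 294 /19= 15.47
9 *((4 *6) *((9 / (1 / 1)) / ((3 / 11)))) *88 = 627264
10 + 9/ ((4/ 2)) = 14.50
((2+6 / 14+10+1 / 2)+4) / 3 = 79 / 14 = 5.64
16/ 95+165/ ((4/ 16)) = 62716/ 95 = 660.17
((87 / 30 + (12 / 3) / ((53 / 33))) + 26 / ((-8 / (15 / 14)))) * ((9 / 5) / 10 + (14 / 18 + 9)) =19.00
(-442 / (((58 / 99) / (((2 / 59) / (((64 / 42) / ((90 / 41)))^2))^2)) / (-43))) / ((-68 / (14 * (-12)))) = 396.61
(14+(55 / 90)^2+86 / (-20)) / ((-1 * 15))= -16319 / 24300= -0.67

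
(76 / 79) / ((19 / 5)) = 20 / 79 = 0.25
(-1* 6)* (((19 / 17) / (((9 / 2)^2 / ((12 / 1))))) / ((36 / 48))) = -2432 / 459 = -5.30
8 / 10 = 4 / 5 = 0.80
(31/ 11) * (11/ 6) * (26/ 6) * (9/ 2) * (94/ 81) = 18941/ 162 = 116.92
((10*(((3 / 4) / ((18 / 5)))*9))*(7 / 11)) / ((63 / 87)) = 725 / 44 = 16.48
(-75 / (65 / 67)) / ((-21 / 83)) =27805 / 91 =305.55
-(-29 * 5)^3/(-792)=-3048625/792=-3849.27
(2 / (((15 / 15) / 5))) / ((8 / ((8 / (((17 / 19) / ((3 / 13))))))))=570 / 221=2.58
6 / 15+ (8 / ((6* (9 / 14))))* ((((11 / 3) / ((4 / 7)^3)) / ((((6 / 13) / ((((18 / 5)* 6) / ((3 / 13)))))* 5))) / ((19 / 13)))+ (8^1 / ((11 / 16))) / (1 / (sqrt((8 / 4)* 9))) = 1180.86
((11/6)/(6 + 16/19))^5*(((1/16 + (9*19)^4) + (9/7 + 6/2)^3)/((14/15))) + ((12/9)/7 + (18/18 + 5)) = 1871251405515959908618679/1478849206947840000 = 1265342.94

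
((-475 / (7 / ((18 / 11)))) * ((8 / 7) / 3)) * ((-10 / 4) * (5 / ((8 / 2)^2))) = 35625 / 1078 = 33.05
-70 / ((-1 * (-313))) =-70 / 313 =-0.22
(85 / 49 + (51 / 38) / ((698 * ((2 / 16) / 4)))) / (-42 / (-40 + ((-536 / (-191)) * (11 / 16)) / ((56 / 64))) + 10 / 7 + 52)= 4915306594 / 149246483197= 0.03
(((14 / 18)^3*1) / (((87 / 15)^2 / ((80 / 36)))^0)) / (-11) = -0.04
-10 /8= -5 /4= -1.25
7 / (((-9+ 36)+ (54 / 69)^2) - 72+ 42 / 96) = -59248 / 371993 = -0.16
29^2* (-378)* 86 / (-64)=6834807 / 16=427175.44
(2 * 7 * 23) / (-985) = -322 / 985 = -0.33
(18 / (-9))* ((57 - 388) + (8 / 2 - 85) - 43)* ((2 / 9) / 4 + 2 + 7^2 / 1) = 418145 / 9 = 46460.56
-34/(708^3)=-17/177447456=-0.00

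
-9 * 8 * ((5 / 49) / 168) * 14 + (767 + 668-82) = 66267 / 49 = 1352.39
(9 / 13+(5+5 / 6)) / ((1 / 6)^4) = 109944 / 13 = 8457.23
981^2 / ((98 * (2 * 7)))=962361 / 1372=701.43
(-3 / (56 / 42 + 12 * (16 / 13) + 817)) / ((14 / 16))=-936 / 227437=-0.00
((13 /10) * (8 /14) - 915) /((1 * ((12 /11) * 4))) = -351989 /1680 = -209.52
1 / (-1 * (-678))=1 / 678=0.00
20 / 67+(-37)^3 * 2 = -6787482 / 67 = -101305.70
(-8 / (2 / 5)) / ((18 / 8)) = -80 / 9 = -8.89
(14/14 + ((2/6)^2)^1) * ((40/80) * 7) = 35/9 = 3.89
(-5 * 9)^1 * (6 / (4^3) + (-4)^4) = -368775 / 32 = -11524.22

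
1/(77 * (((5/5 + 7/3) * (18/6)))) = 1/770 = 0.00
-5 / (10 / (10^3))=-500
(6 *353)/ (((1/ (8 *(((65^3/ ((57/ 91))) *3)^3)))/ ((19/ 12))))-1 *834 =22038350379256851554386426/ 361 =61048061992401250843175.70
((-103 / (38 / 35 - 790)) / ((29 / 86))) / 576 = 155015 / 230615424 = 0.00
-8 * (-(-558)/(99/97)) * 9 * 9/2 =-1948536/11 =-177139.64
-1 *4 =-4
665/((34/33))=21945/34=645.44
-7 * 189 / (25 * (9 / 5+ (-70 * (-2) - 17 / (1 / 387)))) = 189 / 22990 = 0.01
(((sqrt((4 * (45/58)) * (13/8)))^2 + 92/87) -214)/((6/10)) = -361745/1044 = -346.50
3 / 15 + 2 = 11 / 5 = 2.20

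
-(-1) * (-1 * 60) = -60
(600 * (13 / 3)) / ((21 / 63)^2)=23400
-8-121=-129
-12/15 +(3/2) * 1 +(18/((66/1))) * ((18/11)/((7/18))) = 15649/8470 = 1.85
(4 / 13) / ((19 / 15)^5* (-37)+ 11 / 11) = -759375 / 295282936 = -0.00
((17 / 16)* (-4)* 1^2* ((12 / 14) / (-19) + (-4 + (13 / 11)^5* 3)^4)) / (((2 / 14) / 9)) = -989605047152403942016631607 / 51128999614874560699276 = -19355.06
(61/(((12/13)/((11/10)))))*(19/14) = 165737/1680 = 98.65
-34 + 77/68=-2235/68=-32.87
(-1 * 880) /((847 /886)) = -920.52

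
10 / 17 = 0.59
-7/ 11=-0.64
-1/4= -0.25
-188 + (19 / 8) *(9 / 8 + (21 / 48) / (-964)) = -22868141 / 123392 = -185.33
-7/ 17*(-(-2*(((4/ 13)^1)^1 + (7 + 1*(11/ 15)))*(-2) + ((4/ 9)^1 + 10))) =174482/ 9945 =17.54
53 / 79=0.67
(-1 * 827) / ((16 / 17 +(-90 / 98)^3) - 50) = 1654027291 / 99668391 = 16.60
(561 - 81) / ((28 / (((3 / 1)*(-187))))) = -67320 / 7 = -9617.14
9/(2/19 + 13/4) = 228/85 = 2.68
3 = 3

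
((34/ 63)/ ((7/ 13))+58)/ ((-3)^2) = 6.56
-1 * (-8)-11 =-3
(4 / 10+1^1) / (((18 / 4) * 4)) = 7 / 90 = 0.08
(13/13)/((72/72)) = 1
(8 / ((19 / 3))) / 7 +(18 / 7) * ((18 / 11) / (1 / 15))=92604 / 1463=63.30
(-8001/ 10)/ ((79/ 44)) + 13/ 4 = -698953/ 1580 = -442.38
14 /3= 4.67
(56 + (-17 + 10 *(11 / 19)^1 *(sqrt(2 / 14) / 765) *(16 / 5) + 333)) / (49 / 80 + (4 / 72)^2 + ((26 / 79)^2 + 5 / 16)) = 158171904 *sqrt(7) / 47383611947 + 7522152480 / 20956927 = 358.94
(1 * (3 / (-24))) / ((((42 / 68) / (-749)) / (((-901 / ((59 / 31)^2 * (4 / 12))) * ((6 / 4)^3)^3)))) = -31000747812597 / 7129088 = -4348487.19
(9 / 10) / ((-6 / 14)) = -21 / 10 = -2.10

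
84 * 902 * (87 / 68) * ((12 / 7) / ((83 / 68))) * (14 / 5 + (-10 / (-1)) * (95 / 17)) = 7989465.19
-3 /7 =-0.43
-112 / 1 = -112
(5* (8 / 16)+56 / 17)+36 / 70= 7507 / 1190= 6.31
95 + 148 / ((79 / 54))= 15497 / 79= 196.16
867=867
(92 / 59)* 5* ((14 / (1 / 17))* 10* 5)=92779.66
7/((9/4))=28/9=3.11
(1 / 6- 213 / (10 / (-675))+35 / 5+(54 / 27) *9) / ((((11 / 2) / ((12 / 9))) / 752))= 23630848 / 9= 2625649.78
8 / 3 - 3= -1 / 3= -0.33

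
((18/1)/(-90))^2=1/25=0.04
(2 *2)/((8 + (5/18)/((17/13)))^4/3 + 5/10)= 105212405952/39894511049305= 0.00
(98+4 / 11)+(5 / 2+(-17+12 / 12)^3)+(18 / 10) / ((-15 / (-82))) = -2191913 / 550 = -3985.30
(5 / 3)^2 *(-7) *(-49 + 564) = -10013.89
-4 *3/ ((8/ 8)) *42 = -504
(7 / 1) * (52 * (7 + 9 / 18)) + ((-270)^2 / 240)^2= 1519905 / 16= 94994.06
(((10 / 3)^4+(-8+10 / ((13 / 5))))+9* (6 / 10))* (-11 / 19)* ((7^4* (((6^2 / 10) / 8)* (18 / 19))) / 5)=-17340432571 / 1173250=-14779.83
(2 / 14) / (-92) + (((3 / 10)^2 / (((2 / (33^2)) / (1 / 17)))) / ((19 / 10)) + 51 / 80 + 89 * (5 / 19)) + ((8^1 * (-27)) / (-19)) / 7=113151217 / 4160240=27.20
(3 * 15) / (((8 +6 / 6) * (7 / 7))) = 5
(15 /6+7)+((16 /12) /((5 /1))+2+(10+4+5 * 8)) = 1973 /30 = 65.77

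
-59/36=-1.64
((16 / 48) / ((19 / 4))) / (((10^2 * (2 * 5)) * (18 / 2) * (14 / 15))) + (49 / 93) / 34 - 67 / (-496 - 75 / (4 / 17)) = 20093502143 / 205583912100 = 0.10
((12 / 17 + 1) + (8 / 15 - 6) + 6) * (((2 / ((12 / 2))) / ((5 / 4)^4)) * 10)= 292352 / 95625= 3.06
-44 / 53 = -0.83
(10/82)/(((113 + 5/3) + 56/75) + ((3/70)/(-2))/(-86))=903000/854591413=0.00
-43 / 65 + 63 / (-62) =-6761 / 4030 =-1.68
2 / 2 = 1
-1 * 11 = -11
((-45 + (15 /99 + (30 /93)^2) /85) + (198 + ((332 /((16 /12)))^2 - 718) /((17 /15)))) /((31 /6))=58469007638 /5570917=10495.40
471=471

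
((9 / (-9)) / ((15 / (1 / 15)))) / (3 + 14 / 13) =-13 / 11925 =-0.00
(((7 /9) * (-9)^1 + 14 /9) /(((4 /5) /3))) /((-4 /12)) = 61.25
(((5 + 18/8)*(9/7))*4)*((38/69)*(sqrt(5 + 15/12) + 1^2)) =1653/23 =71.87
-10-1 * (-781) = 771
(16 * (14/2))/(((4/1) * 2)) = 14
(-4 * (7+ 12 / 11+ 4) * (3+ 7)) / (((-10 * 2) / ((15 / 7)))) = 570 / 11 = 51.82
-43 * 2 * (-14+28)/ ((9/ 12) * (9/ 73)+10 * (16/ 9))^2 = -3.77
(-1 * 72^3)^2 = 139314069504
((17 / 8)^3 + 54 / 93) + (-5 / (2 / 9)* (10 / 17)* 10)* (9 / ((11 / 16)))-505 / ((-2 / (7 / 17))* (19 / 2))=-96516972273 / 56393216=-1711.50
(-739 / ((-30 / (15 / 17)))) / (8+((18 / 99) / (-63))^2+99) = 354904011 / 1747145998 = 0.20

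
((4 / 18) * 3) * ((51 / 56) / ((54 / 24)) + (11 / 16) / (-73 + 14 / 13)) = 11287 / 42840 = 0.26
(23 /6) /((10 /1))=23 /60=0.38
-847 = -847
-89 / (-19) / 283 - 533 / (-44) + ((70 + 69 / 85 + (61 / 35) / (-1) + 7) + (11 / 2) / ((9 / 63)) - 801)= -94921243867 / 140769860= -674.30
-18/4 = -9/2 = -4.50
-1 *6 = -6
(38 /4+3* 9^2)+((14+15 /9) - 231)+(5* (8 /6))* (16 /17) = 43.44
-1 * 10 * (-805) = 8050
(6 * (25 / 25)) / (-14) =-3 / 7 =-0.43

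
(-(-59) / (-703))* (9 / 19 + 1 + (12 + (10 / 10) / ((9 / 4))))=-140420 / 120213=-1.17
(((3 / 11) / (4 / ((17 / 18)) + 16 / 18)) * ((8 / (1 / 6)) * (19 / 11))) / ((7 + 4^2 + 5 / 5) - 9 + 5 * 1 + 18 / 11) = 1539 / 7546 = 0.20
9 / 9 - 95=-94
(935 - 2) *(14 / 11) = 13062 / 11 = 1187.45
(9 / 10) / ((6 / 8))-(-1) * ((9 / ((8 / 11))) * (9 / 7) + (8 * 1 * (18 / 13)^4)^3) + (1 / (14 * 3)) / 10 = 99572990099481087691 / 3914078300576808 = 25439.70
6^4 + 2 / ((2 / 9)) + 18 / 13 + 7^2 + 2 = 17646 / 13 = 1357.38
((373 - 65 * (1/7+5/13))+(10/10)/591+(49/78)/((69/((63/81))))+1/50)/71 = 4.77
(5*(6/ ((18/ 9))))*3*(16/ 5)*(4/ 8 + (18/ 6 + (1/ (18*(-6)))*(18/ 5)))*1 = 2496/ 5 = 499.20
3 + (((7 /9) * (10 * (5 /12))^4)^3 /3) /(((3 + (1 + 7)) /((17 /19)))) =347557668595904192039 /994970200485888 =349314.65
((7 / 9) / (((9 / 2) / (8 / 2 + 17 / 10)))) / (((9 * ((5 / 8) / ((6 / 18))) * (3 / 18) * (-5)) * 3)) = -2128 / 91125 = -0.02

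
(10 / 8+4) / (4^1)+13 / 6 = 167 / 48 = 3.48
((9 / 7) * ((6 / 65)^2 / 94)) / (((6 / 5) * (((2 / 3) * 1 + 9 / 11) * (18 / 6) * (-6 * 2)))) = -0.00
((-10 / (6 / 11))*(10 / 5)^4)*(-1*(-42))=-12320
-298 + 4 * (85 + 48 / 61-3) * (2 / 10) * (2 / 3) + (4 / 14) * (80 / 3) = -315418 / 1281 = -246.23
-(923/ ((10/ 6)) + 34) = -2939/ 5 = -587.80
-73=-73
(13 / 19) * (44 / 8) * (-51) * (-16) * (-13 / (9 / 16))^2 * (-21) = -5889787904 / 171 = -34443204.12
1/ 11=0.09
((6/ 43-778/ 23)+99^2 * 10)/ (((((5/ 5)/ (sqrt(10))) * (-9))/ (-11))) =1065884314 * sqrt(10)/ 8901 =378679.04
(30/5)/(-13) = -6/13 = -0.46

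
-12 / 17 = -0.71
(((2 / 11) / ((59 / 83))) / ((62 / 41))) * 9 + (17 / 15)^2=12705466 / 4526775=2.81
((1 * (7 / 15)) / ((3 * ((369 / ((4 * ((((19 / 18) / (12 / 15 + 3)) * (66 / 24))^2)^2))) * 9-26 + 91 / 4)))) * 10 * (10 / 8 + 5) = 457531250 / 114594579837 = 0.00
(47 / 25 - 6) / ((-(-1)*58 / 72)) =-3708 / 725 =-5.11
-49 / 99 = -0.49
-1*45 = -45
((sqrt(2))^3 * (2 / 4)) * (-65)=-65 * sqrt(2)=-91.92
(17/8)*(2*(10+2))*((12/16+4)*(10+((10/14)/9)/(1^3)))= 2441.73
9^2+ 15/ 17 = 1392/ 17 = 81.88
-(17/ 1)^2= -289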